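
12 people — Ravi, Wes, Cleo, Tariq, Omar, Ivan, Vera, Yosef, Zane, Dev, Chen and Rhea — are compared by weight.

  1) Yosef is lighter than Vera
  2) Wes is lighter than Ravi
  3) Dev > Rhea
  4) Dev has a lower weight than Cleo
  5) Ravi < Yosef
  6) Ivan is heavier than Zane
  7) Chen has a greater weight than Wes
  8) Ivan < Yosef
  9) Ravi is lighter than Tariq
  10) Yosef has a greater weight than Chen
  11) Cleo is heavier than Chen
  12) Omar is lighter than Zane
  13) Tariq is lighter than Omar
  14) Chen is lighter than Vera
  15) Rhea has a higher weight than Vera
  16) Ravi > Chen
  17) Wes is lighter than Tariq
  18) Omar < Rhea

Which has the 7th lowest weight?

Chaining the given pairs: Wes < Chen < Ravi < Tariq < Omar < Zane < Ivan < Yosef < Vera < Rhea < Dev < Cleo.
Counting 7 from the smallest end gives Ivan.

Ivan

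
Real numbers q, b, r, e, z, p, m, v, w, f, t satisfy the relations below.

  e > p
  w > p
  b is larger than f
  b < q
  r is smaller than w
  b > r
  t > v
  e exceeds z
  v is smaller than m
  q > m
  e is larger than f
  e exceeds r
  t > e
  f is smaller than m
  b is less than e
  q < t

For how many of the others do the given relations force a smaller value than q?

5

The elements the relations force below q are v, f, r, b, m — no chain reaches any other.
That is 5.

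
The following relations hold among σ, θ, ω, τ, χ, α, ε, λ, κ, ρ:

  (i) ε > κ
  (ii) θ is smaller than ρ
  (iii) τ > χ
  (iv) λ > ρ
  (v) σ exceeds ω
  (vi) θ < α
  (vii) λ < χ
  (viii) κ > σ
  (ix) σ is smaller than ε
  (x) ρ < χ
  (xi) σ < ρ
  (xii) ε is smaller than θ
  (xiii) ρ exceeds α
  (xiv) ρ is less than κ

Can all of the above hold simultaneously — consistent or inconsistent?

inconsistent

We have ρ < κ stated directly, yet also κ < ε < θ < α < ρ by chaining the others — so κ < ρ. Contradiction.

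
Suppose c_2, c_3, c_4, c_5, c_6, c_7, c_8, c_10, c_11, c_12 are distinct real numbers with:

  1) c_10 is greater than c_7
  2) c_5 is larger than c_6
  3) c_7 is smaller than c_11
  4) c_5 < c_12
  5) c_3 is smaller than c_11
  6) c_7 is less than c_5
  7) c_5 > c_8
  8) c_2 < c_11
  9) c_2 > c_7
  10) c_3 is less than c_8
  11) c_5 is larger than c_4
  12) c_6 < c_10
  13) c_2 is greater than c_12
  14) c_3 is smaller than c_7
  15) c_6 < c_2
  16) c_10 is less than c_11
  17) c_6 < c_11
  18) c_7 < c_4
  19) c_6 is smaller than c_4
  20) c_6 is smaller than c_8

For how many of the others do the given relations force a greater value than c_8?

4

From c_8 the given relations immediately reach c_5.
From those, c_12 — 2 in total.
From those, c_2 — 3 in total.
From those, c_11 — 4 in total.
No other element is forced above c_8 by the given relations, so the count is 4.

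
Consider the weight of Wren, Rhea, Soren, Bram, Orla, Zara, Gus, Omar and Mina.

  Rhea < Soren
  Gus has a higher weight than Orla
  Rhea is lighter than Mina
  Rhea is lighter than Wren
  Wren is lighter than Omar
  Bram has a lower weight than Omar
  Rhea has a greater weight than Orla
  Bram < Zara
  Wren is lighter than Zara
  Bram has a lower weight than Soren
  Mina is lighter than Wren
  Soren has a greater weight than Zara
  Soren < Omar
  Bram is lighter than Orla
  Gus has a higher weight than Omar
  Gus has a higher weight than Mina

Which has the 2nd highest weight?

Omar

The consecutive relations fix a unique order: Bram < Orla < Rhea < Mina < Wren < Zara < Soren < Omar < Gus.
Counting 2 from the largest end gives Omar.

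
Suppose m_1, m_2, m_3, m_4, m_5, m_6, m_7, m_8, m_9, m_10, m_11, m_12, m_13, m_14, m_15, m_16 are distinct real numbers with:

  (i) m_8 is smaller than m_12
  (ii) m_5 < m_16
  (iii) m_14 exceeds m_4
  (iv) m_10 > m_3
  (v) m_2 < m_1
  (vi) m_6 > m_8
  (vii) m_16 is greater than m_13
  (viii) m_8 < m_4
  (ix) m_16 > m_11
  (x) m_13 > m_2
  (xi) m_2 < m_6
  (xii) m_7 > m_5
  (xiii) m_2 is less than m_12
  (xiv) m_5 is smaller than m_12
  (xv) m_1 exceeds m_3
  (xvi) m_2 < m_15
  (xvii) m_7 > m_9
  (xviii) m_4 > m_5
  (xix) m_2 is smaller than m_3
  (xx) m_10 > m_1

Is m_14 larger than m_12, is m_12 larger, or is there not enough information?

Following every chain through m_12: below m_12 we get m_8, m_2, m_5.
m_14 is not reached, and no chain runs the other way from m_14 to m_12.
So the given relations leave the order of m_12 and m_14 undetermined.

undetermined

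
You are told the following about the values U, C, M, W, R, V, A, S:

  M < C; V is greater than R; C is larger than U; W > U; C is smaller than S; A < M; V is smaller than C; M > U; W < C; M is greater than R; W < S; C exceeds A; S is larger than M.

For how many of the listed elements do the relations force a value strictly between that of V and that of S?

The relations place V below S. An element lies strictly between them when it is forced above V and also forced below S.
Above V: {C}. Below S: {U, R, W, A, M, C}.
Intersection: {C} — 1.

1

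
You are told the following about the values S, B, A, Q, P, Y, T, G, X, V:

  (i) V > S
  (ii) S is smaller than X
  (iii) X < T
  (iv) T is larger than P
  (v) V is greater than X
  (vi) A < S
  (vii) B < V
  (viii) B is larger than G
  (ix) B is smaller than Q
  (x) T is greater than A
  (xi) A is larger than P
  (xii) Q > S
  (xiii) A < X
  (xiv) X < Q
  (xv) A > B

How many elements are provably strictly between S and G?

The relations place G below S. An element lies strictly between them when it is forced above G and also forced below S.
Above G: {B, A, X, V, T, Q}. Below S: {P, B, A}.
Intersection: {B, A} — 2.

2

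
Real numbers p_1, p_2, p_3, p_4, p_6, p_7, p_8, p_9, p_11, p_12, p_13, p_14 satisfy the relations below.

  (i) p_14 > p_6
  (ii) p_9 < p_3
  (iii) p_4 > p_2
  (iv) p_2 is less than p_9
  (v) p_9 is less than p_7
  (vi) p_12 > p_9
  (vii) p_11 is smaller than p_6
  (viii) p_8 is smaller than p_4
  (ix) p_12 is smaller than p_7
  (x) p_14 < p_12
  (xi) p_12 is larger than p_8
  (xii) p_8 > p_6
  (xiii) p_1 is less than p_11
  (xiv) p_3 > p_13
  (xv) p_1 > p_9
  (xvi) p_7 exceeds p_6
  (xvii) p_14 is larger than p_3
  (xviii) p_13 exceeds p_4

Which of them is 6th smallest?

p_8

Piecing the relations together gives one ordering: p_2 < p_9 < p_1 < p_11 < p_6 < p_8 < p_4 < p_13 < p_3 < p_14 < p_12 < p_7.
The 6th smallest is p_8.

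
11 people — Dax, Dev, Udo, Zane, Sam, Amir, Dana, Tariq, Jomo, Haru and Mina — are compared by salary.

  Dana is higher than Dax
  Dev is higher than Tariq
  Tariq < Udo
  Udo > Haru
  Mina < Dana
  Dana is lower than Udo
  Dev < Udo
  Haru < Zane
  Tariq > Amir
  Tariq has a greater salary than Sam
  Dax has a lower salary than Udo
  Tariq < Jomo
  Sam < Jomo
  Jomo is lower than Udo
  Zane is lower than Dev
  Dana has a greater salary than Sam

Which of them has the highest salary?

Udo

Chaining downward from Udo: directly below it, Haru, Dax, Tariq, Jomo, Dev, Dana; then Amir, Zane, Sam, Mina.
That covers every other element, and nothing is given above Udo, so Udo is the highest salary.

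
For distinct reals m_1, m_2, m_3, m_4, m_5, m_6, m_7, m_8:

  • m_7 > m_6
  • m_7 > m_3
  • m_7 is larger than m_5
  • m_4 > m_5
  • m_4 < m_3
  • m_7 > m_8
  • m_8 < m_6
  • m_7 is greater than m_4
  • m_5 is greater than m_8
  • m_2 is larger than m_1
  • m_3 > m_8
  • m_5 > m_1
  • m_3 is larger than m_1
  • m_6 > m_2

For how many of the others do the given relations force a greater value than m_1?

6

Directly above m_1: m_2, m_5, m_3.
One step further: m_4, m_6, m_7 (6 so far).
Nothing else is reachable above m_1; 6 in all.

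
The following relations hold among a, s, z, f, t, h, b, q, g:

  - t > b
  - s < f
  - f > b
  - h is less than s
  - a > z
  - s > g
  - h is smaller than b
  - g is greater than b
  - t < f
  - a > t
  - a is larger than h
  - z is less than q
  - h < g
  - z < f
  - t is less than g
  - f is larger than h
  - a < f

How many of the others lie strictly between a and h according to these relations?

2

Chaining upward from h reaches: b, t, g, s, f.
Chaining downward from a reaches: z, b, t.
Strictly between h and a are those in both lists: b, t — 2 elements.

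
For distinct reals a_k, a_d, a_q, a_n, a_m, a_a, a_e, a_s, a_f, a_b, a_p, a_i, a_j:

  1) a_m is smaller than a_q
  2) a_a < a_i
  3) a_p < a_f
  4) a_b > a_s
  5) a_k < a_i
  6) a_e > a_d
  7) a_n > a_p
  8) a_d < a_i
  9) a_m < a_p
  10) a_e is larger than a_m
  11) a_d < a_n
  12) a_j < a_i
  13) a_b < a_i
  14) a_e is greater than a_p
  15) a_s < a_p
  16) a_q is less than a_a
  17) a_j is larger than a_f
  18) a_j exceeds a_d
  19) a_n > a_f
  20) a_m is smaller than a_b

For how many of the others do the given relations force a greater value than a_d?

From a_d the given relations immediately reach a_j, a_n, a_i, a_e.
Nothing else is reachable above a_d; 4 in all.

4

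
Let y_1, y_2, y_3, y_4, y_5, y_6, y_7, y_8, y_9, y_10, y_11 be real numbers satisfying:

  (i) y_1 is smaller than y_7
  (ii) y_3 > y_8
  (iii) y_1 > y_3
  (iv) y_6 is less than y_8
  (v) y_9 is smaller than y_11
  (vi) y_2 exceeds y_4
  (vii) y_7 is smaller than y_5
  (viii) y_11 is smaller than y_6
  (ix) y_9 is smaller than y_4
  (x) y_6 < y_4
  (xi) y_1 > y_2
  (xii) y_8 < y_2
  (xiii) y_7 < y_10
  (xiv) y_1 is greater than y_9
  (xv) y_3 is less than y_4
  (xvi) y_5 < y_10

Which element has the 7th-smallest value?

Chaining the given pairs: y_9 < y_11 < y_6 < y_8 < y_3 < y_4 < y_2 < y_1 < y_7 < y_5 < y_10.
Counting 7 from the smallest end gives y_2.

y_2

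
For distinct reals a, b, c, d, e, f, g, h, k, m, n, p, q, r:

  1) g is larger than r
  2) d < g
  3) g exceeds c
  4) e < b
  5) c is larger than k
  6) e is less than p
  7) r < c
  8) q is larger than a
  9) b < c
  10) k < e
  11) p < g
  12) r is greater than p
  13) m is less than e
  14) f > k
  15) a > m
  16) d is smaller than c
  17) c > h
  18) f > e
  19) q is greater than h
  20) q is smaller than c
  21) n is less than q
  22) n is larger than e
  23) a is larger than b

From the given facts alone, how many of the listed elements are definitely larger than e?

From e the given relations immediately reach b, n, p, f.
From those, a, r, q, c, g — 9 in total.
Nothing else is reachable above e; 9 in all.

9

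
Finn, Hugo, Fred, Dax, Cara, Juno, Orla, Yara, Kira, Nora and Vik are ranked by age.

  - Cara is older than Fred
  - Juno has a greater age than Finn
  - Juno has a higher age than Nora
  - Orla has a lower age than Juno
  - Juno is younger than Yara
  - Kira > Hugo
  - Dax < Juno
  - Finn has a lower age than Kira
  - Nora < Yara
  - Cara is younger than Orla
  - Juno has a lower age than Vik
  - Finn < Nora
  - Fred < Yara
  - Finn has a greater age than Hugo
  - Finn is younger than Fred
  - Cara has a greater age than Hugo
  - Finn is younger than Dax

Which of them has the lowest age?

Hugo

Finn is not least since Hugo < Finn; Dax is not least since Finn < Dax; Fred is not least since Finn < Fred; Nora is not least since Finn < Nora; Cara is not least since Fred < Cara; Orla is not least since Cara < Orla; Juno is not least since Dax < Juno; Vik is not least since Juno < Vik; Kira is not least since Finn < Kira; Yara is not least since Nora < Yara.
Only Hugo has nothing below it, so Hugo is the lowest age.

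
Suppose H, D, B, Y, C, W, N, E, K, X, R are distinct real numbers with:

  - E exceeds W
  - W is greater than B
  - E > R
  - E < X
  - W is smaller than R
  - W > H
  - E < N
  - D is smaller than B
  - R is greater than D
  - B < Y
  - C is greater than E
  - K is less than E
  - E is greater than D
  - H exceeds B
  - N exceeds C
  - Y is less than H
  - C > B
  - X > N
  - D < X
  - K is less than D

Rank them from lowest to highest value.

K < D < B < Y < H < W < R < E < C < N < X

The consecutive links are each given: K < D; D < B; B < Y; Y < H; H < W; W < R; R < E; E < C; C < N; N < X.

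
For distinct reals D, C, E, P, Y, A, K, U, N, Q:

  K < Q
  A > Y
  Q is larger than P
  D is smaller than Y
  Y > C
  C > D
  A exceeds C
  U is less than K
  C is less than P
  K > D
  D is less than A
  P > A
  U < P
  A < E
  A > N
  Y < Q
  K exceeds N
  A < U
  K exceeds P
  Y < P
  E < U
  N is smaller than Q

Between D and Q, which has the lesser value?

D < C and C < Y give D < Y.
With Y < A: D < C < Y < A.
Then A < U extends the chain to U.
Then U < P extends the chain to P.
With P < K: D < C < Y < A < U < P < K.
Then K < Q extends the chain to Q.
So D < Q; D is the smaller of the two.

D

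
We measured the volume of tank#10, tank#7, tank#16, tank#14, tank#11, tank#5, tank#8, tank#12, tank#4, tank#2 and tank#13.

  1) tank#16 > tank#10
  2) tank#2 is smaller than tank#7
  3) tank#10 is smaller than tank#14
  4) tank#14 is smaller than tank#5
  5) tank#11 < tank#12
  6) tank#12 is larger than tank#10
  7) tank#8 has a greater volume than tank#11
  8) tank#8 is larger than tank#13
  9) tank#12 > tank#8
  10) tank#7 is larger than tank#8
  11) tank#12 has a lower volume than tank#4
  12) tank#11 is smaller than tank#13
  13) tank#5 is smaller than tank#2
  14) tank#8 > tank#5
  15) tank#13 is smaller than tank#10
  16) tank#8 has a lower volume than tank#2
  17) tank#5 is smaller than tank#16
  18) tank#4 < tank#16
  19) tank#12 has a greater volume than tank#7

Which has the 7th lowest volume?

Chaining the given pairs: tank#11 < tank#13 < tank#10 < tank#14 < tank#5 < tank#8 < tank#2 < tank#7 < tank#12 < tank#4 < tank#16.
The 7th smallest is tank#2.

tank#2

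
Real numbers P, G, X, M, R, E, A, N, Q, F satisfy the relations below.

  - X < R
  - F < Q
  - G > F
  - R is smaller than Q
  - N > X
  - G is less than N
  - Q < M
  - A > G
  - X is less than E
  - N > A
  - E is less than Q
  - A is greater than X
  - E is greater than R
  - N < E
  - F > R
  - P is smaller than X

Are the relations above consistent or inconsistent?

The single ordering P < X < R < F < G < A < N < E < Q < M satisfies every listed relation, so no contradiction arises.

consistent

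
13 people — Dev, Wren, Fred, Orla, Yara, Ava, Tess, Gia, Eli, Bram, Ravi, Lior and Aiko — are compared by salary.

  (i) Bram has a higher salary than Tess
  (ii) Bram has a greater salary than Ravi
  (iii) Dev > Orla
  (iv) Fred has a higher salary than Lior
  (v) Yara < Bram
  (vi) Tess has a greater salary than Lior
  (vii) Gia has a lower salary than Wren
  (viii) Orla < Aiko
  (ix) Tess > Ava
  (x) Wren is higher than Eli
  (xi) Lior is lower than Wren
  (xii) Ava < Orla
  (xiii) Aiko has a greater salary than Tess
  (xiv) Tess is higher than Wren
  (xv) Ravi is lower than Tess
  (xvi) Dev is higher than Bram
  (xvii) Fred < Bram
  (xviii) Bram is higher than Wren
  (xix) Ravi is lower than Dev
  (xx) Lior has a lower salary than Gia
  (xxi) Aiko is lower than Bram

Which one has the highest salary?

Eli is not greatest since Eli < Wren; Lior is not greatest since Lior < Tess; Ava is not greatest since Ava < Tess; Yara is not greatest since Yara < Bram; Gia is not greatest since Gia < Wren; Wren is not greatest since Wren < Tess; Orla is not greatest since Orla < Dev; Fred is not greatest since Fred < Bram; Ravi is not greatest since Ravi < Tess; Tess is not greatest since Tess < Bram; Aiko is not greatest since Aiko < Bram; Bram is not greatest since Bram < Dev.
Only Dev has nothing above it, so Dev is the highest salary.

Dev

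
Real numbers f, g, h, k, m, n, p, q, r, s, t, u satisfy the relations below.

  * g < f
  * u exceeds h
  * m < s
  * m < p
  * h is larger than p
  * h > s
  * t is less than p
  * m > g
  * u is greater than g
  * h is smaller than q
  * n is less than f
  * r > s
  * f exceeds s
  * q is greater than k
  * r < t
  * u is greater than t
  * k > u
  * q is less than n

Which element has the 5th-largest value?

u

Piecing the relations together gives one ordering: g < m < s < r < t < p < h < u < k < q < n < f.
Counting 5 from the largest end gives u.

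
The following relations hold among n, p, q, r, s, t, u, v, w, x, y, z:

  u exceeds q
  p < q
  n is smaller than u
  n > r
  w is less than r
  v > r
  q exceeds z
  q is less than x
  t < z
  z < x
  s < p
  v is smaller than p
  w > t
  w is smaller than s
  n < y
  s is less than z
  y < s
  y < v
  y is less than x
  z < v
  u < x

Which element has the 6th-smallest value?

Chaining the given pairs: t < w < r < n < y < s < z < v < p < q < u < x.
The 6th smallest is s.

s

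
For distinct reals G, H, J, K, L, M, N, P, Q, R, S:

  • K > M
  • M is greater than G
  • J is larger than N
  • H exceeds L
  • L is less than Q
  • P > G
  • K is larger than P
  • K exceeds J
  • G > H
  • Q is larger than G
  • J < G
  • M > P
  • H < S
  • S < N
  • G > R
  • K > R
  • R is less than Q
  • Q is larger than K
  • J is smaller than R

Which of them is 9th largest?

Chaining the given pairs: L < H < S < N < J < R < G < P < M < K < Q.
The 9th largest is S.

S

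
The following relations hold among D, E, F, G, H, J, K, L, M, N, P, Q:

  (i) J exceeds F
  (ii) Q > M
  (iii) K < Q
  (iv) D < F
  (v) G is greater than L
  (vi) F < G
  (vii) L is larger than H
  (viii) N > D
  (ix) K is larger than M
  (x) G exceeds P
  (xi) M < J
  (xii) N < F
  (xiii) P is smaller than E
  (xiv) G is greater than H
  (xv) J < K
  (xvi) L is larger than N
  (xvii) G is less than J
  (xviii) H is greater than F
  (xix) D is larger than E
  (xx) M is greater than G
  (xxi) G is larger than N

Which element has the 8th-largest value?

F

Piecing the relations together gives one ordering: P < E < D < N < F < H < L < G < M < J < K < Q.
Counting 8 from the largest end gives F.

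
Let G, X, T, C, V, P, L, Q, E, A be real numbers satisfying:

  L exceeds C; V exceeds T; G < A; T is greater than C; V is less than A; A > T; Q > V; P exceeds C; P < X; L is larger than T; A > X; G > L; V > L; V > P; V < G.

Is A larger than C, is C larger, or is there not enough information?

A

C < L and L < V give C < V.
Then V < G extends the chain to G.
Then G < A extends the chain to A.
So A is larger.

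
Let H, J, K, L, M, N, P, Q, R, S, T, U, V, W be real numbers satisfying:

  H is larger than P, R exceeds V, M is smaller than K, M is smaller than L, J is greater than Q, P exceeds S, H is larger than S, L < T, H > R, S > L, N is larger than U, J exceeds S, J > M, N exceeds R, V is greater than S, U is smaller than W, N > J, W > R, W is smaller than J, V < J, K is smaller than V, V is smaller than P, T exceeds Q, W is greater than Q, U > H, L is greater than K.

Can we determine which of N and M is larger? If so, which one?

N

Link the given pairs in sequence: M < K; K < L; L < S; S < P; P < H; H < U; U < W; W < J; J < N.
Together: M < K < L < S < P < H < U < W < J < N.
So N is larger.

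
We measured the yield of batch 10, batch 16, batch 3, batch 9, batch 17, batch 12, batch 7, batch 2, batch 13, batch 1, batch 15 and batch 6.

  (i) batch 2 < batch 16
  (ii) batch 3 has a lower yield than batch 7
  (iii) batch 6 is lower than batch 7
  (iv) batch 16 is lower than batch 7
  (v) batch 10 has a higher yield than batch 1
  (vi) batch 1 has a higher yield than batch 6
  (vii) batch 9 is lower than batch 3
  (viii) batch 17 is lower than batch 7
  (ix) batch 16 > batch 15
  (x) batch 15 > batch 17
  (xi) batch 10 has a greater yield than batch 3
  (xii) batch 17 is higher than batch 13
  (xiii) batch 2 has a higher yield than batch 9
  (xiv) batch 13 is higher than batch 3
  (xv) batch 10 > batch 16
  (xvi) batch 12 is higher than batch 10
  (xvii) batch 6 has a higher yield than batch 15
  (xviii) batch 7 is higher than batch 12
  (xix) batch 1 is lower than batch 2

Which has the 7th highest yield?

batch 6

Piecing the relations together gives one ordering: batch 9 < batch 3 < batch 13 < batch 17 < batch 15 < batch 6 < batch 1 < batch 2 < batch 16 < batch 10 < batch 12 < batch 7.
The 7th largest is batch 6.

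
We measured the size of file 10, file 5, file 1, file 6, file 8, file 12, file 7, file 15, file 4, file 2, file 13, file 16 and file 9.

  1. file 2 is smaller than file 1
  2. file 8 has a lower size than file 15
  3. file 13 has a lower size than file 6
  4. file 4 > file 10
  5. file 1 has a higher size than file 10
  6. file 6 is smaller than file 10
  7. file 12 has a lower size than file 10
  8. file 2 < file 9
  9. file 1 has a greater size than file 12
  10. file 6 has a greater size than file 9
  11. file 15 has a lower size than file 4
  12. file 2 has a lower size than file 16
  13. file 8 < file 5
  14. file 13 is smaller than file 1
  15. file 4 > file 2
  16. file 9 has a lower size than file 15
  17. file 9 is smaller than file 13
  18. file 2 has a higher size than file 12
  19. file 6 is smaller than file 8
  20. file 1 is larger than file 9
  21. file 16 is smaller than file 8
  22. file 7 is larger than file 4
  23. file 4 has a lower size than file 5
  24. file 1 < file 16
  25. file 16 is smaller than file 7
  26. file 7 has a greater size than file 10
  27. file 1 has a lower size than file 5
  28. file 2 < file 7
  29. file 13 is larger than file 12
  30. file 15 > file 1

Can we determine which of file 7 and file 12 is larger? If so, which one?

The relevant relations are file 12 < file 2; file 2 < file 9; file 9 < file 13; file 13 < file 6; file 6 < file 10; file 10 < file 1; file 1 < file 16; file 16 < file 8; file 8 < file 15; file 15 < file 4; file 4 < file 7.
Chaining these gives file 12 < file 2 < file 9 < file 13 < file 6 < file 10 < file 1 < file 16 < file 8 < file 15 < file 4 < file 7.
So file 7 is larger.

file 7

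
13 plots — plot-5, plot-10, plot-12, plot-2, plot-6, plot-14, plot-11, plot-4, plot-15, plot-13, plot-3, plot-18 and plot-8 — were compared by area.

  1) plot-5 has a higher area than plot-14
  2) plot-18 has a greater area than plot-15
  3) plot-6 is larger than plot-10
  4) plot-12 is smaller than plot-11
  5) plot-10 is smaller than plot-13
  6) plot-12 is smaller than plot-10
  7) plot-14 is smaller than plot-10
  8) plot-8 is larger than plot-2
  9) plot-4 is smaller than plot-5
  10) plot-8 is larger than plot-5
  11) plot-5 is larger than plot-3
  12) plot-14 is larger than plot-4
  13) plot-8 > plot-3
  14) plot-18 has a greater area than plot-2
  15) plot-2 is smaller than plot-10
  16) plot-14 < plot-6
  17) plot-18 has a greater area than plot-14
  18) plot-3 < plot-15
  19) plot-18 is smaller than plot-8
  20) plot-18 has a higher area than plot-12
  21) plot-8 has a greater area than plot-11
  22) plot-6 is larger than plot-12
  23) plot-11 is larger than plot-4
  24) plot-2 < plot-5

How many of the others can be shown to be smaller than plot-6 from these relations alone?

Directly below plot-6: plot-12, plot-14, plot-10.
One step further: plot-4, plot-2 (5 so far).
Nothing else is reachable below plot-6; 5 in all.

5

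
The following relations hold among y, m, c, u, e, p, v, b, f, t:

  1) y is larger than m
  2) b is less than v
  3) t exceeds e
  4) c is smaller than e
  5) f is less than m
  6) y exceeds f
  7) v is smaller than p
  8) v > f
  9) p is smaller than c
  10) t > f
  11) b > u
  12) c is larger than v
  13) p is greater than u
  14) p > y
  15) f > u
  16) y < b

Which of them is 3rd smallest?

m

Piecing the relations together gives one ordering: u < f < m < y < b < v < p < c < e < t.
Counting 3 from the smallest end gives m.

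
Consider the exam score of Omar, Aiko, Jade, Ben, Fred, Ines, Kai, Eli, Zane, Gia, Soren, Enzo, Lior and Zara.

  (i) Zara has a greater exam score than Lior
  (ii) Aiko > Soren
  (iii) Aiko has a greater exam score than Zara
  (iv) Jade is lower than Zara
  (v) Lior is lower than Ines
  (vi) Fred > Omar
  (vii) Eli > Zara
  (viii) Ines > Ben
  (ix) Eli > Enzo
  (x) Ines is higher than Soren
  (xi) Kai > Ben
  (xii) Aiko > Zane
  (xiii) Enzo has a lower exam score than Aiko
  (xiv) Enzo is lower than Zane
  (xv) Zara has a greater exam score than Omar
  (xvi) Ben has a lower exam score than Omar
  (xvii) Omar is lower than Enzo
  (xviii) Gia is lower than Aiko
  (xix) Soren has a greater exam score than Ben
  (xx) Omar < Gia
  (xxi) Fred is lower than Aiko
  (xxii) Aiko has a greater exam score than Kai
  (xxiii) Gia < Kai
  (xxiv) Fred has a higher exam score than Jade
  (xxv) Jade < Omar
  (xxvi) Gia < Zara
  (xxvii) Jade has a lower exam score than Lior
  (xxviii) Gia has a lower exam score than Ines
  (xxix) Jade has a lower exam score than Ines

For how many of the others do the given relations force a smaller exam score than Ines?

6

The elements the relations force below Ines are Ben, Jade, Omar, Lior, Gia, Soren — no chain reaches any other.
That is 6.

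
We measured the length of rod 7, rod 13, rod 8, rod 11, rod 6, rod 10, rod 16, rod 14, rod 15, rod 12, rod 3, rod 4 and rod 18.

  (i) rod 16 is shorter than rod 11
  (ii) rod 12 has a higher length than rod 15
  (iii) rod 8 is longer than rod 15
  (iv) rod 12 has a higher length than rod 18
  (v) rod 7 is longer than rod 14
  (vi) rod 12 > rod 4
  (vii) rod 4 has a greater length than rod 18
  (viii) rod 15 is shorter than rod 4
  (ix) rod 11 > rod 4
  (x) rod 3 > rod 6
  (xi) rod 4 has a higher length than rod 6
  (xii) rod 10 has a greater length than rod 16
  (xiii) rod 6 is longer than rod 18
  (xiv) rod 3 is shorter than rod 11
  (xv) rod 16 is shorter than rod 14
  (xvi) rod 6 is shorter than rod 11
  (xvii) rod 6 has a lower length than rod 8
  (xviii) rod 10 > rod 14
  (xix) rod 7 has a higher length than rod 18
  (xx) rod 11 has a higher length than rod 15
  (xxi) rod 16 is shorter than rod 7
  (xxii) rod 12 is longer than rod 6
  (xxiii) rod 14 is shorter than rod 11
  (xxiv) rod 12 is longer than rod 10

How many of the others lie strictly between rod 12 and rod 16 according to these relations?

Chaining upward from rod 16 reaches: rod 14, rod 7, rod 10, rod 11.
Chaining downward from rod 12 reaches: rod 18, rod 6, rod 14, rod 15, rod 4, rod 10.
Strictly between rod 16 and rod 12 are those in both lists: rod 14, rod 10 — 2 elements.

2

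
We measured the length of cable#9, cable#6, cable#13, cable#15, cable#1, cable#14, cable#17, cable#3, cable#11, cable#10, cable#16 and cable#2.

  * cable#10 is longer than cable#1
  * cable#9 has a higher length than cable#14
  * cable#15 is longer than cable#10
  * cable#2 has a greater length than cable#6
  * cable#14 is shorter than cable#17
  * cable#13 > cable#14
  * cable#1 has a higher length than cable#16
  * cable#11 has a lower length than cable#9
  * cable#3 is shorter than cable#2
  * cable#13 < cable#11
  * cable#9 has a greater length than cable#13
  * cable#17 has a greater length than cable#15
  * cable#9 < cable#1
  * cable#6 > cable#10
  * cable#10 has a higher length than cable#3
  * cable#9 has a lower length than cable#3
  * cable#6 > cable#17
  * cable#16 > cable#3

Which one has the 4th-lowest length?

cable#9

The consecutive relations fix a unique order: cable#14 < cable#13 < cable#11 < cable#9 < cable#3 < cable#16 < cable#1 < cable#10 < cable#15 < cable#17 < cable#6 < cable#2.
Counting 4 from the smallest end gives cable#9.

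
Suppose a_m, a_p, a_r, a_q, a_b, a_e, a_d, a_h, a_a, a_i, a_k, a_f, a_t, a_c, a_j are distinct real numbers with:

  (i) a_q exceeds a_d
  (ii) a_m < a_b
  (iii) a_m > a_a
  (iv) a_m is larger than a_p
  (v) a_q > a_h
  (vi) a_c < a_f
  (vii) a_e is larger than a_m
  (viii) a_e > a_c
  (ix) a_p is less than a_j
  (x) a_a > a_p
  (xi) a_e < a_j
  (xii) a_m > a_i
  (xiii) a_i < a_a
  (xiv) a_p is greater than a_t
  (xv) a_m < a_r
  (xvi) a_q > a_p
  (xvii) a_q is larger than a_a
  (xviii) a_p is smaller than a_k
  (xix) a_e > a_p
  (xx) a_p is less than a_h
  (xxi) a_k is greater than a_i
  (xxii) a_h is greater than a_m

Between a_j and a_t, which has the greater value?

a_j

Chaining the given relations: a_t < a_p < a_a < a_m < a_e < a_j.
So a_t < a_j; a_j is the larger of the two.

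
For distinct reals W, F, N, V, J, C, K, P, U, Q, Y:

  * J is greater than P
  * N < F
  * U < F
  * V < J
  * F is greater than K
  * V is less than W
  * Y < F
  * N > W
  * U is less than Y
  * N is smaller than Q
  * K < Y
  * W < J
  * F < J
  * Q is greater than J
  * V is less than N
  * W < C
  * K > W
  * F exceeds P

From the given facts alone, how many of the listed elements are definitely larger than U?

The elements the relations force above U are Y, F, J, Q — no chain reaches any other.
That is 4.

4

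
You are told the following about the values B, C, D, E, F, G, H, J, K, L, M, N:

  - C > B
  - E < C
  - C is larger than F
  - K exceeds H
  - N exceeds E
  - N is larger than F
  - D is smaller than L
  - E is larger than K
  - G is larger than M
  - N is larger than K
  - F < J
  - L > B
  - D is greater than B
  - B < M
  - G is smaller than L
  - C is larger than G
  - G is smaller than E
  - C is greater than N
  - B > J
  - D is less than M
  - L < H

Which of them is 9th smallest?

K

Piecing the relations together gives one ordering: F < J < B < D < M < G < L < H < K < E < N < C.
The 9th smallest is K.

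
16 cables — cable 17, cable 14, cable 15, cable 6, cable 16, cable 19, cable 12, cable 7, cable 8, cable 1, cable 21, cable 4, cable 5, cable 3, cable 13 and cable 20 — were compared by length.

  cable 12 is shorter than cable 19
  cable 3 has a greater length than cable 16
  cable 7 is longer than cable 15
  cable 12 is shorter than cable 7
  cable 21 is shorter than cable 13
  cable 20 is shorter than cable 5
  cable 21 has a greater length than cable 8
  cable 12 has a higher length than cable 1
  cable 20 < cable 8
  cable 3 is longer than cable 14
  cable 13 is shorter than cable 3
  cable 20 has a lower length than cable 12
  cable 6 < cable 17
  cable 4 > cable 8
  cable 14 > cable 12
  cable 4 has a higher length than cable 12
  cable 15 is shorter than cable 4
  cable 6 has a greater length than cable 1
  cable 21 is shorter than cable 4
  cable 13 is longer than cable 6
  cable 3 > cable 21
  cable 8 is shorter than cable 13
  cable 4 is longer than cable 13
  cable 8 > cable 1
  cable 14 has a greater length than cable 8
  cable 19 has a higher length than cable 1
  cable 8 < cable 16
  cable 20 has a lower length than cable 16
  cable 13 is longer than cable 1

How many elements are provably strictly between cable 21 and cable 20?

Chaining upward from cable 20 reaches: cable 8, cable 5, cable 12, cable 13, cable 16, cable 14, cable 3, cable 7, cable 4, cable 19.
Chaining downward from cable 21 reaches: cable 1, cable 8.
Strictly between cable 20 and cable 21 are those in both lists: cable 8 — 1 element.

1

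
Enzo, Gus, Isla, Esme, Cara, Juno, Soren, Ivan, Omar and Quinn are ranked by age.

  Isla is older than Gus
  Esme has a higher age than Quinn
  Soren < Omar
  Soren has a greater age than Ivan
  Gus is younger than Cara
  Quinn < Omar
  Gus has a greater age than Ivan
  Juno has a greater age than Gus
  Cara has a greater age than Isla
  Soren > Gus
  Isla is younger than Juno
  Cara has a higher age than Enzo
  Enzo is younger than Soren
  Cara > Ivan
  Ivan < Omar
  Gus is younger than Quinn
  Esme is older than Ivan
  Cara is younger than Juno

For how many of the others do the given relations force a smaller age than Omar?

5

The elements the relations force below Omar are Ivan, Enzo, Gus, Soren, Quinn — no chain reaches any other.
That is 5.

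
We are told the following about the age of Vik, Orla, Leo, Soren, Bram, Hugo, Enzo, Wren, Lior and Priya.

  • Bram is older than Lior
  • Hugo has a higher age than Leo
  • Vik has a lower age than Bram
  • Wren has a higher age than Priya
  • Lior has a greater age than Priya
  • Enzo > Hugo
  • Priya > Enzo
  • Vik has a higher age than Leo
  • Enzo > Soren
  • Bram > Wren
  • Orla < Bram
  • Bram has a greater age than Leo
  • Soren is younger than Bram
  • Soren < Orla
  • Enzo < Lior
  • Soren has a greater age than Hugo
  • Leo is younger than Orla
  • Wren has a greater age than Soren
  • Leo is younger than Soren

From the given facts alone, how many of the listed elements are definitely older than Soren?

6

Directly above Soren: Enzo, Orla, Wren, Bram.
One step further: Priya, Lior (6 so far).
Nothing else is reachable above Soren; 6 in all.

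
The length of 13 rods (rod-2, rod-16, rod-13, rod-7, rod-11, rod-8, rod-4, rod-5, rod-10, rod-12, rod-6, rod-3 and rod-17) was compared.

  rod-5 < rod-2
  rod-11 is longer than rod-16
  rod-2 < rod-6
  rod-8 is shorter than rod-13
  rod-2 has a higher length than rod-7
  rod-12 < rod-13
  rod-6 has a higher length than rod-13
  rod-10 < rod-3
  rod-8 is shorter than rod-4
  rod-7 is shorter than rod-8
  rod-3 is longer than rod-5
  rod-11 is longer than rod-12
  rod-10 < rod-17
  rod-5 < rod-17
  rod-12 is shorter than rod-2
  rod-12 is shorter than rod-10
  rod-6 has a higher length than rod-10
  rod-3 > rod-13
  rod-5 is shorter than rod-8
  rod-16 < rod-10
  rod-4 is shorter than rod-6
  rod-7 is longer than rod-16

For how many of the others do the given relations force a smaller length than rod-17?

From rod-17 the given relations immediately reach rod-5, rod-10.
From those, rod-16, rod-12 — 4 in total.
Nothing else is reachable below rod-17; 4 in all.

4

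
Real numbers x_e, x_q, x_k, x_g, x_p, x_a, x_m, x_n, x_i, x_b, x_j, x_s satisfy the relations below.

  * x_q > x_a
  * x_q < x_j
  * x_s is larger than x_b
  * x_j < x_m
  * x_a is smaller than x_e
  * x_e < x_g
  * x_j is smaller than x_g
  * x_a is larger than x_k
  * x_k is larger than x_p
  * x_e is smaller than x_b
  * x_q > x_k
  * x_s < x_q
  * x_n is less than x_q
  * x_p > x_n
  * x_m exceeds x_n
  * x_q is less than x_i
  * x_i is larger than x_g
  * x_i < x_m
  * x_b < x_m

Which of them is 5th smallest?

Piecing the relations together gives one ordering: x_n < x_p < x_k < x_a < x_e < x_b < x_s < x_q < x_j < x_g < x_i < x_m.
Counting 5 from the smallest end gives x_e.

x_e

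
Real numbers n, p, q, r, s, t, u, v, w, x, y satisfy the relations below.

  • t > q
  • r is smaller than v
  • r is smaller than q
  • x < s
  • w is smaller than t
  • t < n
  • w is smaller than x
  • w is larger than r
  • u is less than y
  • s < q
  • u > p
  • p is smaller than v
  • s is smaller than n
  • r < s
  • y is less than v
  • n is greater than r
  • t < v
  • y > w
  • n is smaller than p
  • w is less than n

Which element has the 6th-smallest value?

t

Chaining the given pairs: r < w < x < s < q < t < n < p < u < y < v.
The 6th smallest is t.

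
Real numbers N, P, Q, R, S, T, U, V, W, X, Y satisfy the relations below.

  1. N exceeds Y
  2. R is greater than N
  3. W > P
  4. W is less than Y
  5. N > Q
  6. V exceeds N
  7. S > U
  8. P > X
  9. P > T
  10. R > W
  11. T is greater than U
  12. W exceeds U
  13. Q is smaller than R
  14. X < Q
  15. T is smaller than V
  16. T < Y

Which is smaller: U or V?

U < T < P < W < Y < N < V, by transitivity through T, P, W, Y, N.
So U < V; U is the smaller of the two.

U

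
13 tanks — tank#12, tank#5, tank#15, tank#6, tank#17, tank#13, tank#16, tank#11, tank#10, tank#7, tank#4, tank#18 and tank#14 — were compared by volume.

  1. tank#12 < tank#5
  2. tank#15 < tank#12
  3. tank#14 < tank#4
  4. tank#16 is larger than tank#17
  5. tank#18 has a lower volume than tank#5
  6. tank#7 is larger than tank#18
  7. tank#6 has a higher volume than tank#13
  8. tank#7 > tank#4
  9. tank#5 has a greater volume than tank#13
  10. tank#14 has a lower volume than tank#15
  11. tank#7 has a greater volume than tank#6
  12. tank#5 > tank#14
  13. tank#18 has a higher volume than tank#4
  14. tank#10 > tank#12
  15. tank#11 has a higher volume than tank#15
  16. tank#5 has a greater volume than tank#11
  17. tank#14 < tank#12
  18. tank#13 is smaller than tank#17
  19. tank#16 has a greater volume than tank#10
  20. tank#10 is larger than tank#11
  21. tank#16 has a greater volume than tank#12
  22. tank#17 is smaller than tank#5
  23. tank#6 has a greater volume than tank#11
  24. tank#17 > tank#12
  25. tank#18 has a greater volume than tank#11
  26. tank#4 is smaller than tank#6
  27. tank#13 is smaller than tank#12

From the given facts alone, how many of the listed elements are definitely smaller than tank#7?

The elements the relations force below tank#7 are tank#13, tank#14, tank#15, tank#4, tank#11, tank#6, tank#18 — no chain reaches any other.
That is 7.

7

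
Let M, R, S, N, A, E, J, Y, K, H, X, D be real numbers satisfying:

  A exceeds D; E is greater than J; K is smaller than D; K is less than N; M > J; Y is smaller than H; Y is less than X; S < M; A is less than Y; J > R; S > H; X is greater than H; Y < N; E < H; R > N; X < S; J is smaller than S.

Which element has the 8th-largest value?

The consecutive relations fix a unique order: K < D < A < Y < N < R < J < E < H < X < S < M.
The 8th largest is N.

N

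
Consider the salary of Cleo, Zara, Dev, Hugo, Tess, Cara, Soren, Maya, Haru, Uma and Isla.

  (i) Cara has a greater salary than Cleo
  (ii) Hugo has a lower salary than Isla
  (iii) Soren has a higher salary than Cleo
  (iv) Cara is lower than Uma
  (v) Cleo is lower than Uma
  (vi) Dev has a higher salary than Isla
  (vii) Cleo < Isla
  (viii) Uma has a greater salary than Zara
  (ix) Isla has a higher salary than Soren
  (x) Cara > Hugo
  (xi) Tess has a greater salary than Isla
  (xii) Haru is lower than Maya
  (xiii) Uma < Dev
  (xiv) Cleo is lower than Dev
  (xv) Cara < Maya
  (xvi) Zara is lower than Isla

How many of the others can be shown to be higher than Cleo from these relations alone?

From Cleo the given relations immediately reach Soren, Cara, Uma, Isla, Dev.
From those, Tess, Maya — 7 in total.
No other element is forced above Cleo by the given relations, so the count is 7.

7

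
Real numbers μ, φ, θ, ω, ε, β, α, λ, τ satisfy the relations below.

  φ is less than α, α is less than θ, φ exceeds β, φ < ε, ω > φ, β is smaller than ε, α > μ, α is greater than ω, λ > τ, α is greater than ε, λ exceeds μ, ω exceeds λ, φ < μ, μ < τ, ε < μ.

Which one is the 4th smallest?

Piecing the relations together gives one ordering: β < φ < ε < μ < τ < λ < ω < α < θ.
The 4th smallest is μ.

μ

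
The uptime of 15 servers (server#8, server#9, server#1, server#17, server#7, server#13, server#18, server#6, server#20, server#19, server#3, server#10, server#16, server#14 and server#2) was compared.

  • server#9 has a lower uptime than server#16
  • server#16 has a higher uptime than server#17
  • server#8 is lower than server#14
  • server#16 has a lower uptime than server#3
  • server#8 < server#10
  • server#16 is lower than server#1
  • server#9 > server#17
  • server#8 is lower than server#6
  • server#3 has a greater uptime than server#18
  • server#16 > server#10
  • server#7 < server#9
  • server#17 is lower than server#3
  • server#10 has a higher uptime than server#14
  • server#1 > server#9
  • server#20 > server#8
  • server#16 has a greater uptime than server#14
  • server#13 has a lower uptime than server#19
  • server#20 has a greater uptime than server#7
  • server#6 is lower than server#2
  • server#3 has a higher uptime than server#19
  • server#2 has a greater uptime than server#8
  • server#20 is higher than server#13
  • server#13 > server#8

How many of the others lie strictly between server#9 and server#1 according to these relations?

1

Chaining upward from server#9 reaches: server#16, server#3.
Chaining downward from server#1 reaches: server#8, server#17, server#14, server#7, server#10, server#16.
Strictly between server#9 and server#1 are those in both lists: server#16 — 1 element.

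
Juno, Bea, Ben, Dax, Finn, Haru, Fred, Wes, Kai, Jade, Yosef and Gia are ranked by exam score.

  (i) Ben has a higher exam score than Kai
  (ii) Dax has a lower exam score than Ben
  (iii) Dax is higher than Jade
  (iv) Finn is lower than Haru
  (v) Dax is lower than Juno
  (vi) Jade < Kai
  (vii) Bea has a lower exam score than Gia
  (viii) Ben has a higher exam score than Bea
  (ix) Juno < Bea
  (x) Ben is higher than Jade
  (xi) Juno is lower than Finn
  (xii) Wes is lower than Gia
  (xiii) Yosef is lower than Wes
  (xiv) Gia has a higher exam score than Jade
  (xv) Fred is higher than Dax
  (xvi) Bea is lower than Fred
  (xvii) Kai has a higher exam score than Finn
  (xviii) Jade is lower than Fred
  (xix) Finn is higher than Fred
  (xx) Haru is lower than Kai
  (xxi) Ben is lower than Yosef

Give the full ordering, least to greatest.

Jade < Dax < Juno < Bea < Fred < Finn < Haru < Kai < Ben < Yosef < Wes < Gia

Each adjacent pair is fixed by a given relation: Jade < Dax; Dax < Juno; Juno < Bea; Bea < Fred; Fred < Finn; Finn < Haru; Haru < Kai; Kai < Ben; Ben < Yosef; Yosef < Wes; Wes < Gia. Chaining them end to end gives the full order.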